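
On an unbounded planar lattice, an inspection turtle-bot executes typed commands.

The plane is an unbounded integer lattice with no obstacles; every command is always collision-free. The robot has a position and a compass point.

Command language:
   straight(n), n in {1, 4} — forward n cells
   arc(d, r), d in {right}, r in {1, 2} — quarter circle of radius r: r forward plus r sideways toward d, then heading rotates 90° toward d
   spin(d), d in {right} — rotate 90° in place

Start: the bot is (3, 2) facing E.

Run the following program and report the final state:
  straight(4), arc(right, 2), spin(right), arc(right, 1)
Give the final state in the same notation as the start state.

t0: (3, 2) facing E
1. straight(4) → (7, 2) facing E
2. arc(right, 2) → (9, 0) facing S
3. spin(right) → (9, 0) facing W
4. arc(right, 1) → (8, 1) facing N

(8, 1) facing N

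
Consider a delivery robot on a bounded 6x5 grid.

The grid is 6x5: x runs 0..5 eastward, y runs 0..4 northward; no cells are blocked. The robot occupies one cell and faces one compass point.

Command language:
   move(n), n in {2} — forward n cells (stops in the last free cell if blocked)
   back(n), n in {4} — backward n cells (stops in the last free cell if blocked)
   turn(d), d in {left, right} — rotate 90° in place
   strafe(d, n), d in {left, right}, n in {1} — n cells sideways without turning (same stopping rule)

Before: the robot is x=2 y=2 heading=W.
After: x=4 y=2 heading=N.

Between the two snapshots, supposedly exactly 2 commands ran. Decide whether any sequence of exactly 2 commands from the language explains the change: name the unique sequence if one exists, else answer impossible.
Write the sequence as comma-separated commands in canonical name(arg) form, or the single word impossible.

impossible

all 36 sequences checked — none match.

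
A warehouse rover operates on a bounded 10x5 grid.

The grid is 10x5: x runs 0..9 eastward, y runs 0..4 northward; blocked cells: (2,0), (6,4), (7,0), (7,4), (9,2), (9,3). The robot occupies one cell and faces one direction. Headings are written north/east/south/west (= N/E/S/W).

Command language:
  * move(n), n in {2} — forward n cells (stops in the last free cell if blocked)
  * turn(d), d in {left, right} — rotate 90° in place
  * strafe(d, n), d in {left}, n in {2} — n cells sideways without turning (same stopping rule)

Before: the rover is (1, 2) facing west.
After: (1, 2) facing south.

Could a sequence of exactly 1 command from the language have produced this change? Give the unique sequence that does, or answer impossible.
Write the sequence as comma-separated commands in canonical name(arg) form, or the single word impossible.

key: (1,2) unchanged — the single command moves nothing
t0: (1, 2) facing west
1. turn(left) → (1, 2) facing south
no other 1-command option fits: unique.

turn(left)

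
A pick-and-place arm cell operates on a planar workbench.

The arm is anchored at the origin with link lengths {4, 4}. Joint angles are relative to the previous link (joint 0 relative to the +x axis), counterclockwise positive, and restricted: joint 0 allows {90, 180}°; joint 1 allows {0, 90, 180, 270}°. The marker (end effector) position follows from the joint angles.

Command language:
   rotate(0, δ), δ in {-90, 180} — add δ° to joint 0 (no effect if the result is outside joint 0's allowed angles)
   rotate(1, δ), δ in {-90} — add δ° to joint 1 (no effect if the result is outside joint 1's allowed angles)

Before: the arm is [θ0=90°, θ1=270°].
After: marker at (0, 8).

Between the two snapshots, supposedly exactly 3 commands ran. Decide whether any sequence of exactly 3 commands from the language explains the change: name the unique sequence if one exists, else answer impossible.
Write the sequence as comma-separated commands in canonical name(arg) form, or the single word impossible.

rotate(1, -90), rotate(1, -90), rotate(1, -90)

from: [θ0=90°, θ1=270°]
[1] after rotate(1, -90): [θ0=90°, θ1=180°]
[2] after rotate(1, -90): [θ0=90°, θ1=90°]
[3] after rotate(1, -90): [θ0=90°, θ1=0°]
no rival 3-sequence matches.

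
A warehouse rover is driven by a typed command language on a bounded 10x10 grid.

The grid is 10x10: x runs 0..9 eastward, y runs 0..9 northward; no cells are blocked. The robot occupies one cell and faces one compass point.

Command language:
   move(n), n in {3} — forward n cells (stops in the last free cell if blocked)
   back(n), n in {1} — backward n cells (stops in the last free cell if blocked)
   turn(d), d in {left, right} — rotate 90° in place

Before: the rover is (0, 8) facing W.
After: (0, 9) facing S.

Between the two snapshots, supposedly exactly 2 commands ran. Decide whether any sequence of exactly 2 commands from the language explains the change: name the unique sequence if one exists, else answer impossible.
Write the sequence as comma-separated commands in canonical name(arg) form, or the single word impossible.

turn(left), back(1)

key: running back(1) before turn(left) would end elsewhere — order is forced
start: (0, 8) facing W
[1] after turn(left): (0, 8) facing S
[2] after back(1): (0, 9) facing S
no other 2-command option fits: unique.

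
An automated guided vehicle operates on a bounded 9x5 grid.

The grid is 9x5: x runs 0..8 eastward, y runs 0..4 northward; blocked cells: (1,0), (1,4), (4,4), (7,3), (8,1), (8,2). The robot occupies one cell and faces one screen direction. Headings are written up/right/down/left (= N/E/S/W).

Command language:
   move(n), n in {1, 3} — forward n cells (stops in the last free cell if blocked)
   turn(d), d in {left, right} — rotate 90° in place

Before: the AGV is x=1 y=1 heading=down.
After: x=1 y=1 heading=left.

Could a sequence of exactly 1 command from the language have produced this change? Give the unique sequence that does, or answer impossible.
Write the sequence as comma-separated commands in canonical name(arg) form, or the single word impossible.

key: (1,1) unchanged — the single command moves nothing
from: x=1 y=1 heading=down
t=1 turn(right) ⇒ x=1 y=1 heading=left
no other 1-command option fits: unique.

turn(right)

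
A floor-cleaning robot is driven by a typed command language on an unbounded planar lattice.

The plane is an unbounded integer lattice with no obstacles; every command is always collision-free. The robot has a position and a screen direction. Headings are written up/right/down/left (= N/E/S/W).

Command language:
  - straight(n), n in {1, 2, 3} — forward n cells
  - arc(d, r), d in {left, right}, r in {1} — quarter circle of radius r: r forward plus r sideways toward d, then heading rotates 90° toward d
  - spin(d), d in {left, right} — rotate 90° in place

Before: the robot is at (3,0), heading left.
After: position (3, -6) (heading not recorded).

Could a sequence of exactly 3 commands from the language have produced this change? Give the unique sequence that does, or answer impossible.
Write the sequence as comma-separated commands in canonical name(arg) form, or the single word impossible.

spin(left), straight(3), straight(3)

key: running straight(3) before spin(left) would end elsewhere — order is forced
begin: at (3,0), heading left
[1] after spin(left): at (3,0), heading down
[2] after straight(3): at (3,-3), heading down
[3] after straight(3): at (3,-6), heading down
all 343 alternatives checked — unique.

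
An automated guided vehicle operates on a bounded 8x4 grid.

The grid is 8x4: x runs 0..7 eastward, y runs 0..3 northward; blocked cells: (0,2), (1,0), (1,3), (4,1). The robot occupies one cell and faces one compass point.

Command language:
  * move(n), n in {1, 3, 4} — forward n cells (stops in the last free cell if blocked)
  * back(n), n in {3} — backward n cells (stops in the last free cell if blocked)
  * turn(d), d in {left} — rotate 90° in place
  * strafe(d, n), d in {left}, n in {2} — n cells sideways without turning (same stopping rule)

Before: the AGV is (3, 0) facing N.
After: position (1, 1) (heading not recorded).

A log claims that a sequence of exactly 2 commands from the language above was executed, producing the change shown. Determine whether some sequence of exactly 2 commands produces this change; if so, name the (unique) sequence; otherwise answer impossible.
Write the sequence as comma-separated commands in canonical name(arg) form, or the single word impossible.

key: running strafe(left, 2) before move(1) would end elsewhere — order is forced
start: (3, 0) facing N
[1] after move(1): (3, 1) facing N
[2] after strafe(left, 2): (1, 1) facing N
all 36 alternatives checked — unique.

move(1), strafe(left, 2)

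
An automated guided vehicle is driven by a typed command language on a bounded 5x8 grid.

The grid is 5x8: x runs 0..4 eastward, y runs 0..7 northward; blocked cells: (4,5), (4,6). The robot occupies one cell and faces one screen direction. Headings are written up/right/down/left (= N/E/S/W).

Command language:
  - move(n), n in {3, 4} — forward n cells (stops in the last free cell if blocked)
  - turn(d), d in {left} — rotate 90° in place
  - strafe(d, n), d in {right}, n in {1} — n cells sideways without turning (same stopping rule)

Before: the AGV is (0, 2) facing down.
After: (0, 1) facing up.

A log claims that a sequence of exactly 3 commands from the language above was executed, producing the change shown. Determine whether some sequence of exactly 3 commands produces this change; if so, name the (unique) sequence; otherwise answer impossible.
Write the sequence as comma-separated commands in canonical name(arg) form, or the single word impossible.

turn(left), strafe(right, 1), turn(left)

key: position moved to (0,1) AND the heading swung to N — translation plus rotation needed
t0: (0, 2) facing down
1. turn(left) → (0, 2) facing right
2. strafe(right, 1) → (0, 1) facing right
3. turn(left) → (0, 1) facing up
no other 3-command option fits: unique.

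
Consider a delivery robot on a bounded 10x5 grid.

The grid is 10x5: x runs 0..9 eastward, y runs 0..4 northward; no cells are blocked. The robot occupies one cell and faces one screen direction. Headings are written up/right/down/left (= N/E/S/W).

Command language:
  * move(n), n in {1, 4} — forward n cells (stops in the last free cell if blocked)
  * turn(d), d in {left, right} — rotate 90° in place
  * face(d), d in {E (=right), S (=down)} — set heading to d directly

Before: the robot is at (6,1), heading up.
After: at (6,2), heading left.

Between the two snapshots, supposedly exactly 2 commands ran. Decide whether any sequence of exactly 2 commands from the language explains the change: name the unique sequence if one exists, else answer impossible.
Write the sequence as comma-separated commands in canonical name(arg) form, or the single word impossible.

key: position moved to (6,2) AND the heading swung to W — translation plus rotation needed
initial: at (6,1), heading up
t=1 move(1) ⇒ at (6,2), heading up
t=2 turn(left) ⇒ at (6,2), heading left
uniquely the one of 36 2-step routes that fits.

move(1), turn(left)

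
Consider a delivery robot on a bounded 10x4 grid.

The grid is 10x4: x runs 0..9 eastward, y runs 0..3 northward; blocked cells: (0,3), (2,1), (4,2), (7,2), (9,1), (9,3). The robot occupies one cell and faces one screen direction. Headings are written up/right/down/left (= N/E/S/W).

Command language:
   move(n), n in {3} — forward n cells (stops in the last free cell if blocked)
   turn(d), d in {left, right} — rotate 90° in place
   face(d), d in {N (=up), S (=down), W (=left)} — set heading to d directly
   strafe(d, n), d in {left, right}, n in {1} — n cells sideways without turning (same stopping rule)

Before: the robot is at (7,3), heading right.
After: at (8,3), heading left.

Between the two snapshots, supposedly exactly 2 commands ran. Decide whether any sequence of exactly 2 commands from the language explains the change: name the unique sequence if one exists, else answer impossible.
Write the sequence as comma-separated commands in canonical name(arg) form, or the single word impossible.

move(3), face(W)

key: running face(W) before move(3) would end elsewhere — order is forced
initial: at (7,3), heading right
[1] after move(3): at (8,3), heading right
[2] after face(W): at (8,3), heading left
all 64 alternatives checked — unique.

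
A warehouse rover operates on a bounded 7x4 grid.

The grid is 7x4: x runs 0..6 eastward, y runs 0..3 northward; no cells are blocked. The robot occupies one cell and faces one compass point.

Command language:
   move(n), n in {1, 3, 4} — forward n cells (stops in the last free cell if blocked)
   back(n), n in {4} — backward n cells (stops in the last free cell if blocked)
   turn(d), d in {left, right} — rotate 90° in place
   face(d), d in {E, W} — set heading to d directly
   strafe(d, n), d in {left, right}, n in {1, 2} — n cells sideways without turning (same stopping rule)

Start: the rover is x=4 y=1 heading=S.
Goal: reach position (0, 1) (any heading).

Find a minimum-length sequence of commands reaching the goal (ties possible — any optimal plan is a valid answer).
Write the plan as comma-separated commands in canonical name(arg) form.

face(E), back(4)

start: x=4 y=1 heading=S
step 1 (face(E)): x=4 y=1 heading=E
step 2 (back(4)): x=0 y=1 heading=E
no 1-step plan works, so 2 is optimal.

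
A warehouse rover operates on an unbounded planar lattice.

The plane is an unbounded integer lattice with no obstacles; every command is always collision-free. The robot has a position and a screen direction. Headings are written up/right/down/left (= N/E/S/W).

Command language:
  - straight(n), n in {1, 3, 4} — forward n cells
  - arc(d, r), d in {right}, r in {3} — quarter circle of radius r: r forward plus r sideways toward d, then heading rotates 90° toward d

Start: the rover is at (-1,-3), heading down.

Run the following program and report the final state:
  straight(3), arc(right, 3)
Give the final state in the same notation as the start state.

from: at (-1,-3), heading down
[1] after straight(3): at (-1,-6), heading down
[2] after arc(right, 3): at (-4,-9), heading left

at (-4,-9), heading left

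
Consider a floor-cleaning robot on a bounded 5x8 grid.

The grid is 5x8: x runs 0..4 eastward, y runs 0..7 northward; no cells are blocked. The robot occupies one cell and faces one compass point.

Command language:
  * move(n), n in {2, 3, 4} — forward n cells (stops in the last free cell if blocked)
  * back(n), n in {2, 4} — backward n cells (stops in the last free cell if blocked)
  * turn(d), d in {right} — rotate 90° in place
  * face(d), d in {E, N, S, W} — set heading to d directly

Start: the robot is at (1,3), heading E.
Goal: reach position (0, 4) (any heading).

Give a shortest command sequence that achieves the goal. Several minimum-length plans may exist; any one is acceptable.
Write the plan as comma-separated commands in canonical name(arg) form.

t0: at (1,3), heading E
t=1 back(2) ⇒ at (0,3), heading E
t=2 face(N) ⇒ at (0,3), heading N
t=3 move(3) ⇒ at (0,6), heading N
t=4 back(2) ⇒ at (0,4), heading N
nothing shorter than 4 reaches the goal.

back(2), face(N), move(3), back(2)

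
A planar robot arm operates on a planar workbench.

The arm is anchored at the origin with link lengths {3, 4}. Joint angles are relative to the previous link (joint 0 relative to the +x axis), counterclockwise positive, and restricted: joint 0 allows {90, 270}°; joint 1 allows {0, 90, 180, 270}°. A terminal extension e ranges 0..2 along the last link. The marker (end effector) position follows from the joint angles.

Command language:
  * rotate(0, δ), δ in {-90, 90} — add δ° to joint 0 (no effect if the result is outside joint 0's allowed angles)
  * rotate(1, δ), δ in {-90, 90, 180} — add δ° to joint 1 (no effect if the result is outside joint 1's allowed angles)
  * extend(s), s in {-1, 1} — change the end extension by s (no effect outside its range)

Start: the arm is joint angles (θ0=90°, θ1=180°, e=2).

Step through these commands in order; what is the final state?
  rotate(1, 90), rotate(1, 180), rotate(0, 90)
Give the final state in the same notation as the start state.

start: joint angles (θ0=90°, θ1=180°, e=2)
1. rotate(1, 90) → joint angles (θ0=90°, θ1=270°, e=2)
2. rotate(1, 180) → joint angles (θ0=90°, θ1=90°, e=2)
3. rotate(0, 90) → joint angles (θ0=90°, θ1=90°, e=2)

joint angles (θ0=90°, θ1=90°, e=2)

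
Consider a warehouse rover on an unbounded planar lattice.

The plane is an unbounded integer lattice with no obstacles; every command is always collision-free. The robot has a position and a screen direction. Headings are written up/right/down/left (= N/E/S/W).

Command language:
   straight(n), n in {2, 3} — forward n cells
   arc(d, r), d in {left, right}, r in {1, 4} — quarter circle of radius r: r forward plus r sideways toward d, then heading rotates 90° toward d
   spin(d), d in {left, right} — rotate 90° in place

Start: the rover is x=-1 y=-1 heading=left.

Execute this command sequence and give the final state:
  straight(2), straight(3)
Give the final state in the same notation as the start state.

x=-6 y=-1 heading=left

start: x=-1 y=-1 heading=left
t=1 straight(2) ⇒ x=-3 y=-1 heading=left
t=2 straight(3) ⇒ x=-6 y=-1 heading=left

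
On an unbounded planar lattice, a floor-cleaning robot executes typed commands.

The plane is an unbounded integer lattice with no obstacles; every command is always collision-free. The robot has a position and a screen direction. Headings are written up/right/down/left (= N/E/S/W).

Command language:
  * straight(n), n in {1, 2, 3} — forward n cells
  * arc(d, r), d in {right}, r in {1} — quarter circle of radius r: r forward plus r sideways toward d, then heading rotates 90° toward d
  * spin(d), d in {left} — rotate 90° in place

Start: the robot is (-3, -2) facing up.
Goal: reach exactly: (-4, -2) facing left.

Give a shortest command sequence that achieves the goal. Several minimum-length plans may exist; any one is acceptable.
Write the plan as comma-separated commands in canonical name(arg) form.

spin(left), straight(1)

from: (-3, -2) facing up
[1] after spin(left): (-3, -2) facing left
[2] after straight(1): (-4, -2) facing left
minimal: 2 command(s), checked below 2.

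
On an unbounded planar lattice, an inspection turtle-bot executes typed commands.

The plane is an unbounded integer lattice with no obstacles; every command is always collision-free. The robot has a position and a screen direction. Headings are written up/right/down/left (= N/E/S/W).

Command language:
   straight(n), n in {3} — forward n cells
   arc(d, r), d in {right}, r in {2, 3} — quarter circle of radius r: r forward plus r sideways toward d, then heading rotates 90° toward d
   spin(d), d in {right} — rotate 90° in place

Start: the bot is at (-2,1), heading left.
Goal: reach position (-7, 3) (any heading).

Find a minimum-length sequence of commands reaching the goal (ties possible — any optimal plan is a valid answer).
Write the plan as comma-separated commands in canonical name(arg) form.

from: at (-2,1), heading left
t=1 straight(3) ⇒ at (-5,1), heading left
t=2 arc(right, 2) ⇒ at (-7,3), heading up
nothing shorter than 2 reaches the goal.

straight(3), arc(right, 2)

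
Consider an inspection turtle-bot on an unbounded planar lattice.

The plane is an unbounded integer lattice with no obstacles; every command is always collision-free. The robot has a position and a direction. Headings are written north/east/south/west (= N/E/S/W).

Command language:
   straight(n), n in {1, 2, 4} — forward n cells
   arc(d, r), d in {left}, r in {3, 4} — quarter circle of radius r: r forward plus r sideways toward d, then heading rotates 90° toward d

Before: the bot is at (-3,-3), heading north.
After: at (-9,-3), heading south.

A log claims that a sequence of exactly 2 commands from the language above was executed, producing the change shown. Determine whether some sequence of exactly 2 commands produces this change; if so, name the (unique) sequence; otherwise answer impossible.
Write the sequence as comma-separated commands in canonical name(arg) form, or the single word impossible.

key: cell and facing (now S) both changed — the 2 commands mix motion and turning
t0: at (-3,-3), heading north
t=1 arc(left, 3) ⇒ at (-6,0), heading west
t=2 arc(left, 3) ⇒ at (-9,-3), heading south
no other 2-command option fits: unique.

arc(left, 3), arc(left, 3)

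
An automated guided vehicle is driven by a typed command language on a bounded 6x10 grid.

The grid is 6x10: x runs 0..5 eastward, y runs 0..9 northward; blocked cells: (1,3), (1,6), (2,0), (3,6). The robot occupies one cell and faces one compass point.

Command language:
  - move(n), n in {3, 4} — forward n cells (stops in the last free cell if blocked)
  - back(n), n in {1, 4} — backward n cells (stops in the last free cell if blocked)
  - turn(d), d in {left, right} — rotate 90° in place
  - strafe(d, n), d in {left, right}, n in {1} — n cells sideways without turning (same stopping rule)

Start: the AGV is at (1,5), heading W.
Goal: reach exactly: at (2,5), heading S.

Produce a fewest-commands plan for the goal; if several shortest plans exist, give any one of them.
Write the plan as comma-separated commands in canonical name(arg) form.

from: at (1,5), heading W
t=1 back(1) ⇒ at (2,5), heading W
t=2 turn(left) ⇒ at (2,5), heading S
shorter routes all fall short; 2 is best.

back(1), turn(left)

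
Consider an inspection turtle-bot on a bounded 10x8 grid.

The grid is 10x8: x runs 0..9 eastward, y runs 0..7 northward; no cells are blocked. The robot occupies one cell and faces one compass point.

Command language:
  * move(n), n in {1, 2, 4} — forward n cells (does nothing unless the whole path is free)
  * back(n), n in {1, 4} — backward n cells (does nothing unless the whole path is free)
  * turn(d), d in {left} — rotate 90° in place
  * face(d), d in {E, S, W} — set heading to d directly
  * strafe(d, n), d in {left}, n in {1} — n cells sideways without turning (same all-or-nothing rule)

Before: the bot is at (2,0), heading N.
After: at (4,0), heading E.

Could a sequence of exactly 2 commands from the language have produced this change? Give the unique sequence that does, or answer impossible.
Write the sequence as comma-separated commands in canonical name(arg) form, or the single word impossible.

key: running move(2) before face(E) would end elsewhere — order is forced
from: at (2,0), heading N
1. face(E) → at (2,0), heading E
2. move(2) → at (4,0), heading E
all 100 alternatives checked — unique.

face(E), move(2)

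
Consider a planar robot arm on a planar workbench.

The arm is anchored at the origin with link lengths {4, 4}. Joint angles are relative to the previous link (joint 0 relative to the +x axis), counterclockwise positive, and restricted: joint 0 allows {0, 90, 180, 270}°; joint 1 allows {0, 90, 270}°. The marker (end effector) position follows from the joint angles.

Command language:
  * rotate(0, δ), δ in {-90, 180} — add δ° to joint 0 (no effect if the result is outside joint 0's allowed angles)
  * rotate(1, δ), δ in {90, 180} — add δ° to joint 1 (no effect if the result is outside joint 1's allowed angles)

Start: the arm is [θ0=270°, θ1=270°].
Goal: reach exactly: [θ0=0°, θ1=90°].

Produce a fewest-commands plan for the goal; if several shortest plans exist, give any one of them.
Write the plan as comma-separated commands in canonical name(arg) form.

rotate(1, 180), rotate(0, -90), rotate(0, 180)

initial: [θ0=270°, θ1=270°]
1. rotate(1, 180) → [θ0=270°, θ1=90°]
2. rotate(0, -90) → [θ0=180°, θ1=90°]
3. rotate(0, 180) → [θ0=0°, θ1=90°]
nothing shorter than 3 reaches the goal.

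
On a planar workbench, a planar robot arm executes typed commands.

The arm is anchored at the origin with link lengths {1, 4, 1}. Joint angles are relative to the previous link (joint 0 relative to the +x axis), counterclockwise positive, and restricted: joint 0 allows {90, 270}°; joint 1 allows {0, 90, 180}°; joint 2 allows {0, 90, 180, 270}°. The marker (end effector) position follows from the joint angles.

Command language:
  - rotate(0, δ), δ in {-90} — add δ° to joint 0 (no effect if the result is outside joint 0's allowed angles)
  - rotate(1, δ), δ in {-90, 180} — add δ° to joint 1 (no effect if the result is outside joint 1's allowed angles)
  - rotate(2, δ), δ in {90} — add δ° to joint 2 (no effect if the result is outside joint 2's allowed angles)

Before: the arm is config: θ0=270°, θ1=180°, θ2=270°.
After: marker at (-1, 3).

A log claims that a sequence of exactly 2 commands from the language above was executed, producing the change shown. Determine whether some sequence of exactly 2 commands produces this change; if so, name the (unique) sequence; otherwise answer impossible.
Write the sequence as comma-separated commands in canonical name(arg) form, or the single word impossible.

t0: config: θ0=270°, θ1=180°, θ2=270°
1. rotate(2, 90) → config: θ0=270°, θ1=180°, θ2=0°
2. rotate(2, 90) → config: θ0=270°, θ1=180°, θ2=90°
no other 2-command option fits: unique.

rotate(2, 90), rotate(2, 90)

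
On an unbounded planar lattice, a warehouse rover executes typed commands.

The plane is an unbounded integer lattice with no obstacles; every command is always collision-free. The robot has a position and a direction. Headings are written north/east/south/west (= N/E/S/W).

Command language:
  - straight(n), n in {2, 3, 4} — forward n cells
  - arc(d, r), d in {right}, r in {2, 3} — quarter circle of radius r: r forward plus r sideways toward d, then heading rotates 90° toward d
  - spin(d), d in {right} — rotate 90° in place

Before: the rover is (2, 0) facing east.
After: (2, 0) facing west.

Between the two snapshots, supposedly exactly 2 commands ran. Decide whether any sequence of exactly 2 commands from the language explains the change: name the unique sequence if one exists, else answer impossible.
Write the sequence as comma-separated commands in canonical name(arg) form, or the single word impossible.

key: (2,0) unmoved — no command in the sequence translates
begin: (2, 0) facing east
[1] after spin(right): (2, 0) facing south
[2] after spin(right): (2, 0) facing west
all 36 alternatives checked — unique.

spin(right), spin(right)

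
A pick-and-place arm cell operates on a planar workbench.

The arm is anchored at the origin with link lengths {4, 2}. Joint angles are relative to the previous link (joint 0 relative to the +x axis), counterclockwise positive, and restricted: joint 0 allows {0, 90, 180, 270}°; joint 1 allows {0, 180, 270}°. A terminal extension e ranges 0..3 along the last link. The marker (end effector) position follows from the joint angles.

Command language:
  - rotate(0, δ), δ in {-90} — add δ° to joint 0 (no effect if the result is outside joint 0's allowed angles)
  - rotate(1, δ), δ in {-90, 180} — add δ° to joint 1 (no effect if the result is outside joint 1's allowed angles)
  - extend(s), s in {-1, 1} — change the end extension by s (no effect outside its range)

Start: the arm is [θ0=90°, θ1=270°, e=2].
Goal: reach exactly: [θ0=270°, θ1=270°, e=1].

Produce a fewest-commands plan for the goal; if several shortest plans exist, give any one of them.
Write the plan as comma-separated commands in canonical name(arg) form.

begin: [θ0=90°, θ1=270°, e=2]
[1] after extend(-1): [θ0=90°, θ1=270°, e=1]
[2] after rotate(0, -90): [θ0=0°, θ1=270°, e=1]
[3] after rotate(0, -90): [θ0=270°, θ1=270°, e=1]
shorter routes all fall short; 3 is best.

extend(-1), rotate(0, -90), rotate(0, -90)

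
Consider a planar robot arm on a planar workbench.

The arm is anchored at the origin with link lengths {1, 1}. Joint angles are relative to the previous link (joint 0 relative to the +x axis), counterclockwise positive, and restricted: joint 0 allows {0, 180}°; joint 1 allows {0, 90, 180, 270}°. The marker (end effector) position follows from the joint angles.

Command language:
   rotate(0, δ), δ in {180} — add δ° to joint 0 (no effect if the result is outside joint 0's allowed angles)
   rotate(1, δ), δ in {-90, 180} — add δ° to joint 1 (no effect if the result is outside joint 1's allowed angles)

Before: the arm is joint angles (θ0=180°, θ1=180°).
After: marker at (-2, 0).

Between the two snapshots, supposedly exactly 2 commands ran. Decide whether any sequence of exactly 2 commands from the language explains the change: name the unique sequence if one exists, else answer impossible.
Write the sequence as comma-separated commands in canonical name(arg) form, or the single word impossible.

rotate(1, -90), rotate(1, -90)

start: joint angles (θ0=180°, θ1=180°)
t=1 rotate(1, -90) ⇒ joint angles (θ0=180°, θ1=90°)
t=2 rotate(1, -90) ⇒ joint angles (θ0=180°, θ1=0°)
no rival 2-sequence matches.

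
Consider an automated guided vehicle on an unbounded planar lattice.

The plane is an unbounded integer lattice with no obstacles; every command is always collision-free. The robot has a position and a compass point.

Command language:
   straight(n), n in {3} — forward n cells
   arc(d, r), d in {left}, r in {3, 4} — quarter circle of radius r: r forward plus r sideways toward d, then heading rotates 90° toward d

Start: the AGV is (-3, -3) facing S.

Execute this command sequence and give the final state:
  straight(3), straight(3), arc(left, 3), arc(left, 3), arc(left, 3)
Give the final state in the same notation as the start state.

(0, -6) facing W

t0: (-3, -3) facing S
1. straight(3) → (-3, -6) facing S
2. straight(3) → (-3, -9) facing S
3. arc(left, 3) → (0, -12) facing E
4. arc(left, 3) → (3, -9) facing N
5. arc(left, 3) → (0, -6) facing W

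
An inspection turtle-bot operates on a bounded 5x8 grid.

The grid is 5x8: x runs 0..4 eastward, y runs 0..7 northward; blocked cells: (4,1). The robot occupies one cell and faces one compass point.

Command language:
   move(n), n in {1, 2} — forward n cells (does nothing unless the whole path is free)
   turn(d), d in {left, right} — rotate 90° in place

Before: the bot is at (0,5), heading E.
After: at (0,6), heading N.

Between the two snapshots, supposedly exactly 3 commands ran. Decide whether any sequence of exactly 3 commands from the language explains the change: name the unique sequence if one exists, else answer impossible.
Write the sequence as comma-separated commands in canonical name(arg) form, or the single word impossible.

turn(left), move(1), move(2)

key: position moved to (0,6) AND the heading swung to N — translation plus rotation needed
t0: at (0,5), heading E
[1] after turn(left): at (0,5), heading N
[2] after move(1): at (0,6), heading N
[3] after move(2): at (0,6), heading N
uniquely the one of 64 3-step routes that fits.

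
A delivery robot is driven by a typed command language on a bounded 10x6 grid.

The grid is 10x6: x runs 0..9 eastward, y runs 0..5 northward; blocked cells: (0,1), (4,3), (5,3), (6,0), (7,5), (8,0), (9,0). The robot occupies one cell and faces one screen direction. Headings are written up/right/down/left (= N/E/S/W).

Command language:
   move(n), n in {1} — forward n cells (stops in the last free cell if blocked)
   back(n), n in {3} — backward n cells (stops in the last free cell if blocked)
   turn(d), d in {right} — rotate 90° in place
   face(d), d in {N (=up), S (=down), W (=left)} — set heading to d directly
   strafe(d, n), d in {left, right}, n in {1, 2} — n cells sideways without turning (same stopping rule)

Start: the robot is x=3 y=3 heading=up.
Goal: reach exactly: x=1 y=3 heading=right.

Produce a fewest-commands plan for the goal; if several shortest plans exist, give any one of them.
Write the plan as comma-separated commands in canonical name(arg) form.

strafe(left, 2), turn(right)

start: x=3 y=3 heading=up
step 1 (strafe(left, 2)): x=1 y=3 heading=up
step 2 (turn(right)): x=1 y=3 heading=right
minimal: 2 command(s), checked below 2.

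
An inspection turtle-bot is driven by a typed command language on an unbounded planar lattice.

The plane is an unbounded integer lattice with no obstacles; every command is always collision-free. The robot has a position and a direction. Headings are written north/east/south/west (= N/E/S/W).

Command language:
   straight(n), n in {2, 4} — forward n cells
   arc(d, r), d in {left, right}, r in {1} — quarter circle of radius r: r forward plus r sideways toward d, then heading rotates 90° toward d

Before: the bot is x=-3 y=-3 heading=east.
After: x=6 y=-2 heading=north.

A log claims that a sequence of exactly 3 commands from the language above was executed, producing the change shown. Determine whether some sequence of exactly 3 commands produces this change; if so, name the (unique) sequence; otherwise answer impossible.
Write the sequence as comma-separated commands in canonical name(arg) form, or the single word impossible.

straight(4), straight(4), arc(left, 1)

key: running arc(left, 1) before straight(4) would end elsewhere — order is forced
begin: x=-3 y=-3 heading=east
t=1 straight(4) ⇒ x=1 y=-3 heading=east
t=2 straight(4) ⇒ x=5 y=-3 heading=east
t=3 arc(left, 1) ⇒ x=6 y=-2 heading=north
no other 3-command option fits: unique.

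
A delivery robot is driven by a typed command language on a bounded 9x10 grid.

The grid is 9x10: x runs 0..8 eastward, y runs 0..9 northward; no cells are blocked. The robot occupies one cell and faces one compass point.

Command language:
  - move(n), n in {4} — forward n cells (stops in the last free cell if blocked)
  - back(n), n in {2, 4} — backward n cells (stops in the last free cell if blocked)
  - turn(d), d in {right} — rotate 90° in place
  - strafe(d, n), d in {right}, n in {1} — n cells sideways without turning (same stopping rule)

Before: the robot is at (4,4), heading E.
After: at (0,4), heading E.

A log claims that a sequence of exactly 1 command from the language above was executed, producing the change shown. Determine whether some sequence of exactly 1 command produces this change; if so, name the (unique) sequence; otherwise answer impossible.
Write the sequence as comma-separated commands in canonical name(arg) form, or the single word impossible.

key: heading stays E — the single command does not turn
t0: at (4,4), heading E
t=1 back(4) ⇒ at (0,4), heading E
uniquely the one of 5 1-step routes that fits.

back(4)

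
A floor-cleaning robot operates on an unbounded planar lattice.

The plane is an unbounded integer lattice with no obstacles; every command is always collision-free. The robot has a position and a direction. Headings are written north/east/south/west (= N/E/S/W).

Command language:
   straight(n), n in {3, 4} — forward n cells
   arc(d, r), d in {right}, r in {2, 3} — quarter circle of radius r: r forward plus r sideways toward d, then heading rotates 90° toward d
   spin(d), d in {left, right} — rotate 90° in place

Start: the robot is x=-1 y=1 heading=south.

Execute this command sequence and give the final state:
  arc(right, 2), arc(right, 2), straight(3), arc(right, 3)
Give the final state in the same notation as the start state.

x=-2 y=7 heading=east

start: x=-1 y=1 heading=south
step 1 (arc(right, 2)): x=-3 y=-1 heading=west
step 2 (arc(right, 2)): x=-5 y=1 heading=north
step 3 (straight(3)): x=-5 y=4 heading=north
step 4 (arc(right, 3)): x=-2 y=7 heading=east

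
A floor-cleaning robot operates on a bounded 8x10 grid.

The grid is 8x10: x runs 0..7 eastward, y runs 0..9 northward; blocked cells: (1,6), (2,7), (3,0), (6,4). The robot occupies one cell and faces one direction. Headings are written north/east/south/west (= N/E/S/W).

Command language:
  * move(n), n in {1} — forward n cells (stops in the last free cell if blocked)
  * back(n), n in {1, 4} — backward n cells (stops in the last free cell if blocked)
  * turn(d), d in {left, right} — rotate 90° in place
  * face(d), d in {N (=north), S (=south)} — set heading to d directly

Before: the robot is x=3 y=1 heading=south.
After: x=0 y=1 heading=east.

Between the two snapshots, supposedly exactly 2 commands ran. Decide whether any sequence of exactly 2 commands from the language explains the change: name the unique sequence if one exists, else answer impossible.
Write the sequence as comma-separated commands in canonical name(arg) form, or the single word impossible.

key: position moved to (0,1) AND the heading swung to E — translation plus rotation needed
initial: x=3 y=1 heading=south
t=1 turn(left) ⇒ x=3 y=1 heading=east
t=2 back(4) ⇒ x=0 y=1 heading=east
uniquely the one of 49 2-step routes that fits.

turn(left), back(4)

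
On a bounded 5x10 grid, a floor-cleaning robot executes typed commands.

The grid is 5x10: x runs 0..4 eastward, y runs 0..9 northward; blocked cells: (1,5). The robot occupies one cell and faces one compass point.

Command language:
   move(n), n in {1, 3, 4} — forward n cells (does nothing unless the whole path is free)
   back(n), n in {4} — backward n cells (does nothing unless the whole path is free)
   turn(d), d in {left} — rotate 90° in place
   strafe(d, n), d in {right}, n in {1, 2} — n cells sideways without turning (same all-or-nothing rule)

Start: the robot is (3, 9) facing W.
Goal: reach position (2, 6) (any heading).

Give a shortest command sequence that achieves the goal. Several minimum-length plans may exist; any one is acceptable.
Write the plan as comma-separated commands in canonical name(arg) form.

t0: (3, 9) facing W
step 1 (turn(left)): (3, 9) facing S
step 2 (strafe(right, 1)): (2, 9) facing S
step 3 (move(3)): (2, 6) facing S
shorter routes all fall short; 3 is best.

turn(left), strafe(right, 1), move(3)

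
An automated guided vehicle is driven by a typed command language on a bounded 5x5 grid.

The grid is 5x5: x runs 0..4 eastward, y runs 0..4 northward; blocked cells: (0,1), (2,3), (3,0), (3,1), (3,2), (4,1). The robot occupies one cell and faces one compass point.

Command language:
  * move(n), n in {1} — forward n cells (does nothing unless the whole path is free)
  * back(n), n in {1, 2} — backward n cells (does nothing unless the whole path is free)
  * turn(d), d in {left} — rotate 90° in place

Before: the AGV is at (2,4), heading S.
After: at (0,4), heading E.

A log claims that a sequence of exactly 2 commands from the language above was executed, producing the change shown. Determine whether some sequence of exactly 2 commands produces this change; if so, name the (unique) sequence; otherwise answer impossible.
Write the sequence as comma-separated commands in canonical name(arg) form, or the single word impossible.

turn(left), back(2)

key: running back(2) before turn(left) would end elsewhere — order is forced
from: at (2,4), heading S
1. turn(left) → at (2,4), heading E
2. back(2) → at (0,4), heading E
all 16 alternatives checked — unique.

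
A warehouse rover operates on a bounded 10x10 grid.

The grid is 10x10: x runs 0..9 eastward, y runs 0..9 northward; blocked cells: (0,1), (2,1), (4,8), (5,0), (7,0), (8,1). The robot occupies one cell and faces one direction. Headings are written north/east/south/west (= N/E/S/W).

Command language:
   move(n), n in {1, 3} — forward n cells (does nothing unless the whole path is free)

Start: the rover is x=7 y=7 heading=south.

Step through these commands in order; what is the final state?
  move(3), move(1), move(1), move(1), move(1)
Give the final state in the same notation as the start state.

x=7 y=1 heading=south

begin: x=7 y=7 heading=south
step 1 (move(3)): x=7 y=4 heading=south
step 2 (move(1)): x=7 y=3 heading=south
step 3 (move(1)): x=7 y=2 heading=south
step 4 (move(1)): x=7 y=1 heading=south
step 5 (move(1)): x=7 y=1 heading=south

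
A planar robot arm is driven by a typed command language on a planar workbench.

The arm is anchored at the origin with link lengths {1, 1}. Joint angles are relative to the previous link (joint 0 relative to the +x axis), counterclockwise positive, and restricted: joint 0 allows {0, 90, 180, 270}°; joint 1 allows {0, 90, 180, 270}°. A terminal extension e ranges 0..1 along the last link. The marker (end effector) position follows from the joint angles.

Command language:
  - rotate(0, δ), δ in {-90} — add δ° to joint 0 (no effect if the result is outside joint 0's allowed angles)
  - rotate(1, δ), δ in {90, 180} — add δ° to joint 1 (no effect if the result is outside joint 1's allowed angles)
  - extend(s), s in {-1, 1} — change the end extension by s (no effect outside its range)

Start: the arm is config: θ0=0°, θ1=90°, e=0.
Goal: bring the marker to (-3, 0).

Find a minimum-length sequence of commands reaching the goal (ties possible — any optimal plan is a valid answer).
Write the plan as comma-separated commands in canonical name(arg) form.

from: config: θ0=0°, θ1=90°, e=0
[1] after extend(1): config: θ0=0°, θ1=90°, e=1
[2] after rotate(0, -90): config: θ0=270°, θ1=90°, e=1
[3] after rotate(0, -90): config: θ0=180°, θ1=90°, e=1
[4] after rotate(1, 90): config: θ0=180°, θ1=180°, e=1
[5] after rotate(1, 180): config: θ0=180°, θ1=0°, e=1
shorter routes all fall short; 5 is best.

extend(1), rotate(0, -90), rotate(0, -90), rotate(1, 90), rotate(1, 180)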